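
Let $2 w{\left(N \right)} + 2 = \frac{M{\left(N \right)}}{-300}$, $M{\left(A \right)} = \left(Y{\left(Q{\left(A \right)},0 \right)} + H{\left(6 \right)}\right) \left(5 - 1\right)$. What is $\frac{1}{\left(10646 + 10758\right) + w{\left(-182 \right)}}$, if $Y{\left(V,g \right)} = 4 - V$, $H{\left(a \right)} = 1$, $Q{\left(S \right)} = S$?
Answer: $\frac{150}{3210263} \approx 4.6725 \cdot 10^{-5}$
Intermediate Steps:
$M{\left(A \right)} = 20 - 4 A$ ($M{\left(A \right)} = \left(\left(4 - A\right) + 1\right) \left(5 - 1\right) = \left(5 - A\right) 4 = 20 - 4 A$)
$w{\left(N \right)} = - \frac{31}{30} + \frac{N}{150}$ ($w{\left(N \right)} = -1 + \frac{\left(20 - 4 N\right) \frac{1}{-300}}{2} = -1 + \frac{\left(20 - 4 N\right) \left(- \frac{1}{300}\right)}{2} = -1 + \frac{- \frac{1}{15} + \frac{N}{75}}{2} = -1 + \left(- \frac{1}{30} + \frac{N}{150}\right) = - \frac{31}{30} + \frac{N}{150}$)
$\frac{1}{\left(10646 + 10758\right) + w{\left(-182 \right)}} = \frac{1}{\left(10646 + 10758\right) + \left(- \frac{31}{30} + \frac{1}{150} \left(-182\right)\right)} = \frac{1}{21404 - \frac{337}{150}} = \frac{1}{\frac{3210263}{150}} = \frac{150}{3210263}$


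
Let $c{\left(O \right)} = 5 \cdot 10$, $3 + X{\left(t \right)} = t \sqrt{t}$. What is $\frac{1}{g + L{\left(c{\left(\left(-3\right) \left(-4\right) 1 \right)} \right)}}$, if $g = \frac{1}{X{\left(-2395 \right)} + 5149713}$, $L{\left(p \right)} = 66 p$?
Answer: $\frac{87559727856267210}{288947101942675836001} - \frac{2395 i \sqrt{2395}}{288947101942675836001} \approx 0.00030303 - 4.0564 \cdot 10^{-16} i$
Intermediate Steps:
$X{\left(t \right)} = -3 + t^{\frac{3}{2}}$ ($X{\left(t \right)} = -3 + t \sqrt{t} = -3 + t^{\frac{3}{2}}$)
$c{\left(O \right)} = 50$
$g = \frac{1}{5149710 - 2395 i \sqrt{2395}}$ ($g = \frac{1}{\left(-3 + \left(-2395\right)^{\frac{3}{2}}\right) + 5149713} = \frac{1}{\left(-3 - 2395 i \sqrt{2395}\right) + 5149713} = \frac{1}{5149710 - 2395 i \sqrt{2395}} \approx 1.9409 \cdot 10^{-7} + 4.4174 \cdot 10^{-9} i$)
$\frac{1}{g + L{\left(c{\left(\left(-3\right) \left(-4\right) 1 \right)} \right)}} = \frac{1}{\left(\frac{1029942}{5306650172795} + \frac{479 i \sqrt{2395}}{5306650172795}\right) + 66 \cdot 50} = \frac{1}{\left(\frac{1029942}{5306650172795} + \frac{479 i \sqrt{2395}}{5306650172795}\right) + 3300} = \frac{1}{\frac{17511945571253442}{5306650172795} + \frac{479 i \sqrt{2395}}{5306650172795}}$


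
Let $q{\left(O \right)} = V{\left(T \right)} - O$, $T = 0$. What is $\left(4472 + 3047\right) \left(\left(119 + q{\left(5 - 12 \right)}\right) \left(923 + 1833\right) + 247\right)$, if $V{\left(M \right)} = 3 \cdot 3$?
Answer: $2799376333$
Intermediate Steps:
$V{\left(M \right)} = 9$
$q{\left(O \right)} = 9 - O$
$\left(4472 + 3047\right) \left(\left(119 + q{\left(5 - 12 \right)}\right) \left(923 + 1833\right) + 247\right) = \left(4472 + 3047\right) \left(\left(119 + \left(9 - \left(5 - 12\right)\right)\right) \left(923 + 1833\right) + 247\right) = 7519 \left(\left(119 + \left(9 - \left(5 - 12\right)\right)\right) 2756 + 247\right) = 7519 \left(\left(119 + \left(9 - -7\right)\right) 2756 + 247\right) = 7519 \left(\left(119 + \left(9 + 7\right)\right) 2756 + 247\right) = 7519 \left(\left(119 + 16\right) 2756 + 247\right) = 7519 \left(135 \cdot 2756 + 247\right) = 7519 \left(372060 + 247\right) = 7519 \cdot 372307 = 2799376333$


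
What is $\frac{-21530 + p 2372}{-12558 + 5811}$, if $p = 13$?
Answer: $- \frac{3102}{2249} \approx -1.3793$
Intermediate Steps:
$\frac{-21530 + p 2372}{-12558 + 5811} = \frac{-21530 + 13 \cdot 2372}{-12558 + 5811} = \frac{-21530 + 30836}{-6747} = 9306 \left(- \frac{1}{6747}\right) = - \frac{3102}{2249}$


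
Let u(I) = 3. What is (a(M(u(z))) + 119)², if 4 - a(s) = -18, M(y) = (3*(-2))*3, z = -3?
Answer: 19881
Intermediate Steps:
M(y) = -18 (M(y) = -6*3 = -18)
a(s) = 22 (a(s) = 4 - 1*(-18) = 4 + 18 = 22)
(a(M(u(z))) + 119)² = (22 + 119)² = 141² = 19881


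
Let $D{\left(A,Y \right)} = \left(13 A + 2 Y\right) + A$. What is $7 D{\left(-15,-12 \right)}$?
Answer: $-1638$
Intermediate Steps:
$D{\left(A,Y \right)} = 2 Y + 14 A$ ($D{\left(A,Y \right)} = \left(2 Y + 13 A\right) + A = 2 Y + 14 A$)
$7 D{\left(-15,-12 \right)} = 7 \left(2 \left(-12\right) + 14 \left(-15\right)\right) = 7 \left(-24 - 210\right) = 7 \left(-234\right) = -1638$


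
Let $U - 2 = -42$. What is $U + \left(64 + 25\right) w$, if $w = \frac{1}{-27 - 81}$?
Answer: $- \frac{4409}{108} \approx -40.824$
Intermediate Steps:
$U = -40$ ($U = 2 - 42 = -40$)
$w = - \frac{1}{108}$ ($w = \frac{1}{-108} = - \frac{1}{108} \approx -0.0092593$)
$U + \left(64 + 25\right) w = -40 + \left(64 + 25\right) \left(- \frac{1}{108}\right) = -40 + 89 \left(- \frac{1}{108}\right) = -40 - \frac{89}{108} = - \frac{4409}{108}$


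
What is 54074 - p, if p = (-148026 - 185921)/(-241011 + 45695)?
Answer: 10561183437/195316 ≈ 54072.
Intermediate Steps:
p = 333947/195316 (p = -333947/(-195316) = -333947*(-1/195316) = 333947/195316 ≈ 1.7098)
54074 - p = 54074 - 1*333947/195316 = 54074 - 333947/195316 = 10561183437/195316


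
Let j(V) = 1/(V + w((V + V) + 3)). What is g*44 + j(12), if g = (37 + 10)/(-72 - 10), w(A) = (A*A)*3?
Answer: -2273725/90159 ≈ -25.219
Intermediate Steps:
w(A) = 3*A² (w(A) = A²*3 = 3*A²)
g = -47/82 (g = 47/(-82) = 47*(-1/82) = -47/82 ≈ -0.57317)
j(V) = 1/(V + 3*(3 + 2*V)²) (j(V) = 1/(V + 3*((V + V) + 3)²) = 1/(V + 3*(2*V + 3)²) = 1/(V + 3*(3 + 2*V)²))
g*44 + j(12) = -47/82*44 + 1/(12 + 3*(3 + 2*12)²) = -1034/41 + 1/(12 + 3*(3 + 24)²) = -1034/41 + 1/(12 + 3*27²) = -1034/41 + 1/(12 + 3*729) = -1034/41 + 1/(12 + 2187) = -1034/41 + 1/2199 = -2273725/90159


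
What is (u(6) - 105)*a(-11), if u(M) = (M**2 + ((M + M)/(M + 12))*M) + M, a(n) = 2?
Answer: -118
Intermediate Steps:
u(M) = M + M**2 + 2*M**2/(12 + M) (u(M) = (M**2 + ((2*M)/(12 + M))*M) + M = (M**2 + (2*M/(12 + M))*M) + M = (M**2 + 2*M**2/(12 + M)) + M = M + M**2 + 2*M**2/(12 + M))
(u(6) - 105)*a(-11) = (6*(12 + 6**2 + 15*6)/(12 + 6) - 105)*2 = (6*(12 + 36 + 90)/18 - 105)*2 = (6*(1/18)*138 - 105)*2 = (46 - 105)*2 = -59*2 = -118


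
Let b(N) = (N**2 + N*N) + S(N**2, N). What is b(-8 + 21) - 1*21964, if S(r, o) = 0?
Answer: -21626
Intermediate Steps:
b(N) = 2*N**2 (b(N) = (N**2 + N*N) + 0 = (N**2 + N**2) + 0 = 2*N**2 + 0 = 2*N**2)
b(-8 + 21) - 1*21964 = 2*(-8 + 21)**2 - 1*21964 = 2*13**2 - 21964 = 2*169 - 21964 = 338 - 21964 = -21626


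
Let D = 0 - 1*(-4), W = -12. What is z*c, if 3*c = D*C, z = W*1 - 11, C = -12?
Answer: 368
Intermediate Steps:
z = -23 (z = -12*1 - 11 = -12 - 11 = -23)
D = 4 (D = 0 + 4 = 4)
c = -16 (c = (4*(-12))/3 = (1/3)*(-48) = -16)
z*c = -23*(-16) = 368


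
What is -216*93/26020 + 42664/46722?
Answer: 21445718/151963305 ≈ 0.14112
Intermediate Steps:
-216*93/26020 + 42664/46722 = -20088*1/26020 + 42664*(1/46722) = -5022/6505 + 21332/23361 = 21445718/151963305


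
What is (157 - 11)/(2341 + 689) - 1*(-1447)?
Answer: 2192278/1515 ≈ 1447.0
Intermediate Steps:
(157 - 11)/(2341 + 689) - 1*(-1447) = 146/3030 + 1447 = 146*(1/3030) + 1447 = 73/1515 + 1447 = 2192278/1515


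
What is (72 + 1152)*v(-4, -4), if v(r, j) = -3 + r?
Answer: -8568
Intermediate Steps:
(72 + 1152)*v(-4, -4) = (72 + 1152)*(-3 - 4) = 1224*(-7) = -8568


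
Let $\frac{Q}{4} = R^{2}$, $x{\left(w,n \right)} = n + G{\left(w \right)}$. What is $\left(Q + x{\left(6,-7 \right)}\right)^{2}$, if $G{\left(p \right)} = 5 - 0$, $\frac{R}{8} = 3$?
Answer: $5299204$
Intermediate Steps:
$R = 24$ ($R = 8 \cdot 3 = 24$)
$G{\left(p \right)} = 5$ ($G{\left(p \right)} = 5 + 0 = 5$)
$x{\left(w,n \right)} = 5 + n$ ($x{\left(w,n \right)} = n + 5 = 5 + n$)
$Q = 2304$ ($Q = 4 \cdot 24^{2} = 4 \cdot 576 = 2304$)
$\left(Q + x{\left(6,-7 \right)}\right)^{2} = \left(2304 + \left(5 - 7\right)\right)^{2} = \left(2304 - 2\right)^{2} = 2302^{2} = 5299204$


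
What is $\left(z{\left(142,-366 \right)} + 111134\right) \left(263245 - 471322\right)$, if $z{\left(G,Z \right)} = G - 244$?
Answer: $-23103205464$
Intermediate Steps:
$z{\left(G,Z \right)} = -244 + G$
$\left(z{\left(142,-366 \right)} + 111134\right) \left(263245 - 471322\right) = \left(\left(-244 + 142\right) + 111134\right) \left(263245 - 471322\right) = \left(-102 + 111134\right) \left(-208077\right) = 111032 \left(-208077\right) = -23103205464$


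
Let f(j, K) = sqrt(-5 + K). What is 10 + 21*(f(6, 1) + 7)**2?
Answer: 955 + 588*I ≈ 955.0 + 588.0*I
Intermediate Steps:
10 + 21*(f(6, 1) + 7)**2 = 10 + 21*(sqrt(-5 + 1) + 7)**2 = 10 + 21*(sqrt(-4) + 7)**2 = 10 + 21*(2*I + 7)**2 = 10 + 21*(7 + 2*I)**2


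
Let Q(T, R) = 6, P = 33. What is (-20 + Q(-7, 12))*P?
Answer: -462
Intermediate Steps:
(-20 + Q(-7, 12))*P = (-20 + 6)*33 = -14*33 = -462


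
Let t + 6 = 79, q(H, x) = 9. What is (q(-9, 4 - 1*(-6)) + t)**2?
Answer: 6724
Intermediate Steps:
t = 73 (t = -6 + 79 = 73)
(q(-9, 4 - 1*(-6)) + t)**2 = (9 + 73)**2 = 82**2 = 6724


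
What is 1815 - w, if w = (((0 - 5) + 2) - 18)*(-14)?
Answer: 1521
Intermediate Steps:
w = 294 (w = ((-5 + 2) - 18)*(-14) = (-3 - 18)*(-14) = -21*(-14) = 294)
1815 - w = 1815 - 1*294 = 1815 - 294 = 1521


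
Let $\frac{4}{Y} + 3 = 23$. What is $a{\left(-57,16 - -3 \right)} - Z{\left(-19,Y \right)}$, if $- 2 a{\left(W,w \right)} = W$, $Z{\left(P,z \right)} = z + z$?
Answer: $\frac{281}{10} \approx 28.1$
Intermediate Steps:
$Y = \frac{1}{5}$ ($Y = \frac{4}{-3 + 23} = \frac{4}{20} = 4 \cdot \frac{1}{20} = \frac{1}{5} \approx 0.2$)
$Z{\left(P,z \right)} = 2 z$
$a{\left(W,w \right)} = - \frac{W}{2}$
$a{\left(-57,16 - -3 \right)} - Z{\left(-19,Y \right)} = \left(- \frac{1}{2}\right) \left(-57\right) - 2 \cdot \frac{1}{5} = \frac{57}{2} - \frac{2}{5} = \frac{281}{10}$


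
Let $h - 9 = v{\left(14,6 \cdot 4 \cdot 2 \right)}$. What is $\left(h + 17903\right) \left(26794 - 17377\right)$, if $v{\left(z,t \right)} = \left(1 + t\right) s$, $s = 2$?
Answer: $169600170$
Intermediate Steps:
$v{\left(z,t \right)} = 2 + 2 t$ ($v{\left(z,t \right)} = \left(1 + t\right) 2 = 2 + 2 t$)
$h = 107$ ($h = 9 + \left(2 + 2 \cdot 6 \cdot 4 \cdot 2\right) = 9 + \left(2 + 2 \cdot 24 \cdot 2\right) = 9 + \left(2 + 2 \cdot 48\right) = 9 + \left(2 + 96\right) = 9 + 98 = 107$)
$\left(h + 17903\right) \left(26794 - 17377\right) = \left(107 + 17903\right) \left(26794 - 17377\right) = 18010 \cdot 9417 = 169600170$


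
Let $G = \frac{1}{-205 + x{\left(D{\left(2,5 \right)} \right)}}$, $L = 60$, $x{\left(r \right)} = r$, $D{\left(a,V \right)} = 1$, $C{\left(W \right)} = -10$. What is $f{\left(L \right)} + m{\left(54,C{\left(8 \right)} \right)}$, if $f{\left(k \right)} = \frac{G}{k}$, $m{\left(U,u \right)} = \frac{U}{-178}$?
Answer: $- \frac{330569}{1089360} \approx -0.30345$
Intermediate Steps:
$m{\left(U,u \right)} = - \frac{U}{178}$ ($m{\left(U,u \right)} = U \left(- \frac{1}{178}\right) = - \frac{U}{178}$)
$G = - \frac{1}{204}$ ($G = \frac{1}{-205 + 1} = \frac{1}{-204} = - \frac{1}{204} \approx -0.004902$)
$f{\left(k \right)} = - \frac{1}{204 k}$
$f{\left(L \right)} + m{\left(54,C{\left(8 \right)} \right)} = - \frac{1}{204 \cdot 60} - \frac{27}{89} = \left(- \frac{1}{204}\right) \frac{1}{60} - \frac{27}{89} = - \frac{1}{12240} - \frac{27}{89} = - \frac{330569}{1089360}$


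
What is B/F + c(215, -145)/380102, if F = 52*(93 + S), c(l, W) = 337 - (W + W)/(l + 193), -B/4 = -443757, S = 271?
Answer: 8602400584333/91730775864 ≈ 93.779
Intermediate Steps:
B = 1775028 (B = -4*(-443757) = 1775028)
c(l, W) = 337 - 2*W/(193 + l)
F = 18928 (F = 52*(93 + 271) = 52*364 = 18928)
B/F + c(215, -145)/380102 = 1775028/18928 + ((65041 - 2*(-145) + 337*215)/(193 + 215))/380102 = 1775028*(1/18928) + ((65041 + 290 + 72455)/408)*(1/380102) = 443757/4732 + ((1/408)*137786)*(1/380102) = 443757/4732 + (68893/204)*(1/380102) = 443757/4732 + 68893/77540808 = 8602400584333/91730775864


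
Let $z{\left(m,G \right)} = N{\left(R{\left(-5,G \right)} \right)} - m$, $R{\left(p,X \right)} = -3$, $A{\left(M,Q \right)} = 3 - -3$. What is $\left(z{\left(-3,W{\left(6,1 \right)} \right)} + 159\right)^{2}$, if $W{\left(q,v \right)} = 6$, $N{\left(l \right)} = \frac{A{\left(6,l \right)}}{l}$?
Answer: $25600$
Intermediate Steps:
$A{\left(M,Q \right)} = 6$ ($A{\left(M,Q \right)} = 3 + 3 = 6$)
$N{\left(l \right)} = \frac{6}{l}$
$z{\left(m,G \right)} = -2 - m$ ($z{\left(m,G \right)} = \frac{6}{-3} - m = 6 \left(- \frac{1}{3}\right) - m = -2 - m$)
$\left(z{\left(-3,W{\left(6,1 \right)} \right)} + 159\right)^{2} = \left(\left(-2 - -3\right) + 159\right)^{2} = \left(\left(-2 + 3\right) + 159\right)^{2} = \left(1 + 159\right)^{2} = 160^{2} = 25600$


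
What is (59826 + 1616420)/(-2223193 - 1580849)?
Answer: -76193/172911 ≈ -0.44065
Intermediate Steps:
(59826 + 1616420)/(-2223193 - 1580849) = 1676246/(-3804042) = 1676246*(-1/3804042) = -76193/172911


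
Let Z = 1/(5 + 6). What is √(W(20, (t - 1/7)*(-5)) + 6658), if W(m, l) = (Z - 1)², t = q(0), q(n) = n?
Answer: √805718/11 ≈ 81.602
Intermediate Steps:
t = 0
Z = 1/11 ≈ 0.090909
W(m, l) = 100/121 (W(m, l) = (1/11 - 1)² = (-10/11)² = 100/121)
√(W(20, (t - 1/7)*(-5)) + 6658) = √(100/121 + 6658) = √(805718/121) = √805718/11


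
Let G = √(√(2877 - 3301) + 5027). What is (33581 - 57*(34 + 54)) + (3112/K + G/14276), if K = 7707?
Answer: 220153567/7707 + √(5027 + 2*I*√106)/14276 ≈ 28565.0 + 1.0172e-5*I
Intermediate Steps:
G = √(5027 + 2*I*√106) (G = √(√(-424) + 5027) = √(2*I*√106 + 5027) = √(5027 + 2*I*√106) ≈ 70.901 + 0.1452*I)
(33581 - 57*(34 + 54)) + (3112/K + G/14276) = (33581 - 57*(34 + 54)) + (3112/7707 + √(5027 + 2*I*√106)/14276) = (33581 - 57*88) + (3112*(1/7707) + √(5027 + 2*I*√106)*(1/14276)) = (33581 - 5016) + (3112/7707 + √(5027 + 2*I*√106)/14276) = 28565 + (3112/7707 + √(5027 + 2*I*√106)/14276) = 220153567/7707 + √(5027 + 2*I*√106)/14276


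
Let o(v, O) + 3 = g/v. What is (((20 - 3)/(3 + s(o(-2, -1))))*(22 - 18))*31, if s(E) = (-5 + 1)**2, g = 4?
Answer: 2108/19 ≈ 110.95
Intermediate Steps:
o(v, O) = -3 + 4/v
s(E) = 16 (s(E) = (-4)**2 = 16)
(((20 - 3)/(3 + s(o(-2, -1))))*(22 - 18))*31 = (((20 - 3)/(3 + 16))*(22 - 18))*31 = ((17/19)*4)*31 = (68/19)*31 = 2108/19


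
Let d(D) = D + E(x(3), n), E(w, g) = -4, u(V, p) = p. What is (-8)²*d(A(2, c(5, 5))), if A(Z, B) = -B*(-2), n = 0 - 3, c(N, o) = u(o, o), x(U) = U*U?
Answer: 384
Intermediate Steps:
x(U) = U²
c(N, o) = o
n = -3
A(Z, B) = 2*B
d(D) = -4 + D (d(D) = D - 4 = -4 + D)
(-8)²*d(A(2, c(5, 5))) = (-8)²*(-4 + 2*5) = 64*(-4 + 10) = 64*6 = 384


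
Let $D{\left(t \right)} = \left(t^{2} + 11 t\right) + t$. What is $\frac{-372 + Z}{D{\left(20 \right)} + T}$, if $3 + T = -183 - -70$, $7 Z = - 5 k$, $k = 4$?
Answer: $- \frac{656}{917} \approx -0.71538$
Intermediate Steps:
$D{\left(t \right)} = t^{2} + 12 t$
$Z = - \frac{20}{7}$ ($Z = \frac{\left(-5\right) 4}{7} = \frac{1}{7} \left(-20\right) = - \frac{20}{7} \approx -2.8571$)
$T = -116$ ($T = -3 - 113 = -116$)
$\frac{-372 + Z}{D{\left(20 \right)} + T} = \frac{-372 - \frac{20}{7}}{20 \left(12 + 20\right) - 116} = - \frac{2624}{7 \left(20 \cdot 32 - 116\right)} = - \frac{2624}{7 \left(640 - 116\right)} = - \frac{2624}{7 \cdot 524} = \left(- \frac{2624}{7}\right) \frac{1}{524} = - \frac{656}{917}$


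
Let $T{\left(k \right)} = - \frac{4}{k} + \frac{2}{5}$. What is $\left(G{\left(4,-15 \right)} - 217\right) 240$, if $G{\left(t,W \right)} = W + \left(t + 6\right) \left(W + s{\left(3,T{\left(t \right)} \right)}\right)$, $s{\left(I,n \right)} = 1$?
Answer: $-89280$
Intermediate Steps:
$T{\left(k \right)} = \frac{2}{5} - \frac{4}{k}$ ($T{\left(k \right)} = - \frac{4}{k} + 2 \cdot \frac{1}{5} = - \frac{4}{k} + \frac{2}{5} = \frac{2}{5} - \frac{4}{k}$)
$G{\left(t,W \right)} = W + \left(1 + W\right) \left(6 + t\right)$ ($G{\left(t,W \right)} = W + \left(t + 6\right) \left(W + 1\right) = W + \left(6 + t\right) \left(1 + W\right) = W + \left(1 + W\right) \left(6 + t\right)$)
$\left(G{\left(4,-15 \right)} - 217\right) 240 = \left(\left(6 + 4 + 7 \left(-15\right) - 60\right) - 217\right) 240 = \left(\left(6 + 4 - 105 - 60\right) - 217\right) 240 = \left(-155 - 217\right) 240 = \left(-372\right) 240 = -89280$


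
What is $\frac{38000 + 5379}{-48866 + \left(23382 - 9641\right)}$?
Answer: $- \frac{43379}{35125} \approx -1.235$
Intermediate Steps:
$\frac{38000 + 5379}{-48866 + \left(23382 - 9641\right)} = \frac{43379}{-48866 + 13741} = \frac{43379}{-35125} = 43379 \left(- \frac{1}{35125}\right) = - \frac{43379}{35125}$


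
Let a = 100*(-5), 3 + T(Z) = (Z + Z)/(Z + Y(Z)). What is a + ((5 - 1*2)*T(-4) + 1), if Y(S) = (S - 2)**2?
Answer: -2035/4 ≈ -508.75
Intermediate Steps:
Y(S) = (-2 + S)**2
T(Z) = -3 + 2*Z/(Z + (-2 + Z)**2) (T(Z) = -3 + (Z + Z)/(Z + (-2 + Z)**2) = -3 + (2*Z)/(Z + (-2 + Z)**2) = -3 + 2*Z/(Z + (-2 + Z)**2))
a = -500
a + ((5 - 1*2)*T(-4) + 1) = -500 + ((5 - 1*2)*((-1*(-4) - 3*(-2 - 4)**2)/(-4 + (-2 - 4)**2)) + 1) = -500 + ((5 - 2)*((4 - 3*(-6)**2)/(-4 + (-6)**2)) + 1) = -500 + (3*((4 - 3*36)/(-4 + 36)) + 1) = -500 + (3*((4 - 108)/32) + 1) = -500 + (3*((1/32)*(-104)) + 1) = -500 + (3*(-13/4) + 1) = -500 + (-39/4 + 1) = -500 - 35/4 = -2035/4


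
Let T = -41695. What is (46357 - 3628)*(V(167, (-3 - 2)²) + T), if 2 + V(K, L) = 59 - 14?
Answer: -1779748308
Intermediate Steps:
V(K, L) = 43 (V(K, L) = -2 + (59 - 14) = -2 + 45 = 43)
(46357 - 3628)*(V(167, (-3 - 2)²) + T) = (46357 - 3628)*(43 - 41695) = 42729*(-41652) = -1779748308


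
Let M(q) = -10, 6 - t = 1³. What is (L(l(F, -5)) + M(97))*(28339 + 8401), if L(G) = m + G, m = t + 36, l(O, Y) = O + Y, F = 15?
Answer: 1506340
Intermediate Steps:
t = 5 (t = 6 - 1*1³ = 6 - 1*1 = 6 - 1 = 5)
m = 41 (m = 5 + 36 = 41)
L(G) = 41 + G
(L(l(F, -5)) + M(97))*(28339 + 8401) = ((41 + (15 - 5)) - 10)*(28339 + 8401) = ((41 + 10) - 10)*36740 = (51 - 10)*36740 = 41*36740 = 1506340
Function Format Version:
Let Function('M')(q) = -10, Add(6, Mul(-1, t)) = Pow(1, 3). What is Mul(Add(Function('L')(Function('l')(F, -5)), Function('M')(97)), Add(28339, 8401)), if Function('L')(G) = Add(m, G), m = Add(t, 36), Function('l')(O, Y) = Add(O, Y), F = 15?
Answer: 1506340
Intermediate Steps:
t = 5 (t = Add(6, Mul(-1, Pow(1, 3))) = Add(6, Mul(-1, 1)) = Add(6, -1) = 5)
m = 41 (m = Add(5, 36) = 41)
Function('L')(G) = Add(41, G)
Mul(Add(Function('L')(Function('l')(F, -5)), Function('M')(97)), Add(28339, 8401)) = Mul(Add(Add(41, Add(15, -5)), -10), Add(28339, 8401)) = Mul(Add(Add(41, 10), -10), 36740) = Mul(Add(51, -10), 36740) = Mul(41, 36740) = 1506340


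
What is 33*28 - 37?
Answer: 887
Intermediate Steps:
33*28 - 37 = 924 - 37 = 887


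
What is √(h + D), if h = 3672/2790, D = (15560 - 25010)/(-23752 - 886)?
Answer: √6197010184695/1909445 ≈ 1.3037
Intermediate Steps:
D = 4725/12319 (D = -9450/(-24638) = -9450*(-1/24638) = 4725/12319 ≈ 0.38355)
h = 204/155 (h = 3672*(1/2790) = 204/155 ≈ 1.3161)
√(h + D) = √(204/155 + 4725/12319) = √(3245451/1909445) = √6197010184695/1909445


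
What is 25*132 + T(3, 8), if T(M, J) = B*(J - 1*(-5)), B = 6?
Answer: 3378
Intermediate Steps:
T(M, J) = 30 + 6*J (T(M, J) = 6*(J - 1*(-5)) = 6*(J + 5) = 6*(5 + J) = 30 + 6*J)
25*132 + T(3, 8) = 25*132 + (30 + 6*8) = 3300 + (30 + 48) = 3300 + 78 = 3378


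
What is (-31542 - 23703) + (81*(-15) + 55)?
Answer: -56405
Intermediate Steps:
(-31542 - 23703) + (81*(-15) + 55) = -55245 + (-1215 + 55) = -55245 - 1160 = -56405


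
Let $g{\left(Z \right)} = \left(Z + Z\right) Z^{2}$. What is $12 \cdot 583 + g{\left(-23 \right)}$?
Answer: $-17338$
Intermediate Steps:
$g{\left(Z \right)} = 2 Z^{3}$ ($g{\left(Z \right)} = 2 Z Z^{2} = 2 Z^{3}$)
$12 \cdot 583 + g{\left(-23 \right)} = 12 \cdot 583 + 2 \left(-23\right)^{3} = 6996 + 2 \left(-12167\right) = 6996 - 24334 = -17338$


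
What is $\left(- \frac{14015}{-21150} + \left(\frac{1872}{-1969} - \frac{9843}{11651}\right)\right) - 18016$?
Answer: $- \frac{1748376530384233}{97039664370} \approx -18017.0$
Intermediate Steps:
$\left(- \frac{14015}{-21150} + \left(\frac{1872}{-1969} - \frac{9843}{11651}\right)\right) - 18016 = \left(\left(-14015\right) \left(- \frac{1}{21150}\right) + \left(1872 \left(- \frac{1}{1969}\right) - \frac{9843}{11651}\right)\right) - 18016 = \left(\frac{2803}{4230} - \frac{41191539}{22940819}\right) - 18016 = - \frac{109937094313}{97039664370} - 18016 = - \frac{1748376530384233}{97039664370}$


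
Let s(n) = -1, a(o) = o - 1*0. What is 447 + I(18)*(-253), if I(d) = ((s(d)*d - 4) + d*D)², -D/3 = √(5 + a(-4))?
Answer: -1460881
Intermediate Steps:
a(o) = o (a(o) = o + 0 = o)
D = -3 (D = -3*√(5 - 4) = -3*√1 = -3*1 = -3)
I(d) = (-4 - 4*d)² (I(d) = ((-d - 4) + d*(-3))² = ((-4 - d) - 3*d)² = (-4 - 4*d)²)
447 + I(18)*(-253) = 447 + (16*(1 + 18)²)*(-253) = 447 + (16*19²)*(-253) = 447 + (16*361)*(-253) = 447 + 5776*(-253) = 447 - 1461328 = -1460881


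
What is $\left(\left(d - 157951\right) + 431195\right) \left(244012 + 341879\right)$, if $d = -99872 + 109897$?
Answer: $165964757679$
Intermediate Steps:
$d = 10025$
$\left(\left(d - 157951\right) + 431195\right) \left(244012 + 341879\right) = \left(\left(10025 - 157951\right) + 431195\right) \left(244012 + 341879\right) = \left(\left(10025 - 157951\right) + 431195\right) 585891 = \left(-147926 + 431195\right) 585891 = 283269 \cdot 585891 = 165964757679$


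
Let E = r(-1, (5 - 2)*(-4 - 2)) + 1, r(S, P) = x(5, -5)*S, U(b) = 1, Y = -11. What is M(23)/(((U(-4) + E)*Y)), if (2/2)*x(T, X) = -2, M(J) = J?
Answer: -23/44 ≈ -0.52273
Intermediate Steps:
x(T, X) = -2
r(S, P) = -2*S
E = 3 (E = -2*(-1) + 1 = 2 + 1 = 3)
M(23)/(((U(-4) + E)*Y)) = 23/(((1 + 3)*(-11))) = 23/((4*(-11))) = 23/(-44) = 23*(-1/44) = -23/44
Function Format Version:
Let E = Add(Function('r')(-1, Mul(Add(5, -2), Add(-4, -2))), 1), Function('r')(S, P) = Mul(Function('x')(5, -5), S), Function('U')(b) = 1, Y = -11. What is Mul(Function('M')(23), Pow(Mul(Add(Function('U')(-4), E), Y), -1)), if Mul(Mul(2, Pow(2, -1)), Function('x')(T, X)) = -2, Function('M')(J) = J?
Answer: Rational(-23, 44) ≈ -0.52273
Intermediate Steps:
Function('x')(T, X) = -2
Function('r')(S, P) = Mul(-2, S)
E = 3 (E = Add(Mul(-2, -1), 1) = Add(2, 1) = 3)
Mul(Function('M')(23), Pow(Mul(Add(Function('U')(-4), E), Y), -1)) = Mul(23, Pow(Mul(Add(1, 3), -11), -1)) = Mul(23, Pow(Mul(4, -11), -1)) = Mul(23, Pow(-44, -1)) = Mul(23, Rational(-1, 44)) = Rational(-23, 44)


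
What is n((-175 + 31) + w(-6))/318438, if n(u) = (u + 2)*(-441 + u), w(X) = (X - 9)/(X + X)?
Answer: 1314605/5095008 ≈ 0.25802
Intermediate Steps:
w(X) = (-9 + X)/(2*X) (w(X) = (-9 + X)/((2*X)) = (-9 + X)*(1/(2*X)) = (-9 + X)/(2*X))
n(u) = (-441 + u)*(2 + u) (n(u) = (2 + u)*(-441 + u) = (-441 + u)*(2 + u))
n((-175 + 31) + w(-6))/318438 = (-882 + ((-175 + 31) + (½)*(-9 - 6)/(-6))² - 439*((-175 + 31) + (½)*(-9 - 6)/(-6)))/318438 = (-882 + (-144 + (½)*(-⅙)*(-15))² - 439*(-144 + (½)*(-⅙)*(-15)))*(1/318438) = (-882 + (-144 + 5/4)² - 439*(-144 + 5/4))*(1/318438) = (-882 + (-571/4)² - 439*(-571/4))*(1/318438) = (-882 + 326041/16 + 250669/4)*(1/318438) = (1314605/16)*(1/318438) = 1314605/5095008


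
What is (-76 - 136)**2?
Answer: 44944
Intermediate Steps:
(-76 - 136)**2 = (-212)**2 = 44944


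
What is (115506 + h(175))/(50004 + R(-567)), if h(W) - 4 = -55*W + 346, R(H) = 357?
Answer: 106231/50361 ≈ 2.1094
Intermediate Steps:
h(W) = 350 - 55*W (h(W) = 4 + (-55*W + 346) = 4 + (346 - 55*W) = 350 - 55*W)
(115506 + h(175))/(50004 + R(-567)) = (115506 + (350 - 55*175))/(50004 + 357) = (115506 + (350 - 9625))/50361 = (115506 - 9275)*(1/50361) = 106231*(1/50361) = 106231/50361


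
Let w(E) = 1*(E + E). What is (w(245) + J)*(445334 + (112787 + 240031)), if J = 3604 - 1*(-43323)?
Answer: 37845973384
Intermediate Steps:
w(E) = 2*E (w(E) = 1*(2*E) = 2*E)
J = 46927 (J = 3604 + 43323 = 46927)
(w(245) + J)*(445334 + (112787 + 240031)) = (2*245 + 46927)*(445334 + (112787 + 240031)) = (490 + 46927)*(445334 + 352818) = 47417*798152 = 37845973384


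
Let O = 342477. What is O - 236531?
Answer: 105946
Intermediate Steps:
O - 236531 = 342477 - 236531 = 105946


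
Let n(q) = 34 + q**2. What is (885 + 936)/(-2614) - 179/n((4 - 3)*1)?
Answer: -531641/91490 ≈ -5.8109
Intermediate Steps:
(885 + 936)/(-2614) - 179/n((4 - 3)*1) = (885 + 936)/(-2614) - 179/(34 + ((4 - 3)*1)**2) = 1821*(-1/2614) - 179/(34 + (1*1)**2) = -1821/2614 - 179/(34 + 1**2) = -1821/2614 - 179/(34 + 1) = -1821/2614 - 179/35 = -531641/91490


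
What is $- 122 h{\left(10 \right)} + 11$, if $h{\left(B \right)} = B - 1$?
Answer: $-1087$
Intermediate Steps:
$h{\left(B \right)} = -1 + B$ ($h{\left(B \right)} = B - 1 = -1 + B$)
$- 122 h{\left(10 \right)} + 11 = - 122 \left(-1 + 10\right) + 11 = \left(-122\right) 9 + 11 = -1098 + 11 = -1087$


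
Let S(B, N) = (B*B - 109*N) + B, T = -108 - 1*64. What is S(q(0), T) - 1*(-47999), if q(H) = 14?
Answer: 66957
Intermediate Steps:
T = -172 (T = -108 - 64 = -172)
S(B, N) = B + B² - 109*N (S(B, N) = (B² - 109*N) + B = B + B² - 109*N)
S(q(0), T) - 1*(-47999) = (14 + 14² - 109*(-172)) - 1*(-47999) = (14 + 196 + 18748) + 47999 = 18958 + 47999 = 66957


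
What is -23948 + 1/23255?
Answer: -556910739/23255 ≈ -23948.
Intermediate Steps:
-23948 + 1/23255 = -556910739/23255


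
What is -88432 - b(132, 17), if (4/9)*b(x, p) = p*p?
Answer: -356329/4 ≈ -89082.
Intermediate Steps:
b(x, p) = 9*p**2/4 (b(x, p) = 9*(p*p)/4 = 9*p**2/4)
-88432 - b(132, 17) = -88432 - 9*17**2/4 = -88432 - 9*289/4 = -88432 - 1*2601/4 = -88432 - 2601/4 = -356329/4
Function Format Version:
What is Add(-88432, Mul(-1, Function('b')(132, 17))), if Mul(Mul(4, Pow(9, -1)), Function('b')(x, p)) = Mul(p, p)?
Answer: Rational(-356329, 4) ≈ -89082.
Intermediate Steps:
Function('b')(x, p) = Mul(Rational(9, 4), Pow(p, 2)) (Function('b')(x, p) = Mul(Rational(9, 4), Mul(p, p)) = Mul(Rational(9, 4), Pow(p, 2)))
Add(-88432, Mul(-1, Function('b')(132, 17))) = Add(-88432, Mul(-1, Mul(Rational(9, 4), Pow(17, 2)))) = Add(-88432, Mul(-1, Mul(Rational(9, 4), 289))) = Add(-88432, Mul(-1, Rational(2601, 4))) = Add(-88432, Rational(-2601, 4)) = Rational(-356329, 4)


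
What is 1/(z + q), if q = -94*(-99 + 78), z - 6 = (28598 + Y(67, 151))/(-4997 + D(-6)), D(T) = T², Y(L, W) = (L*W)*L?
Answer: 4961/9116343 ≈ 0.00054419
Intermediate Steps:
Y(L, W) = W*L²
z = -676671/4961 (z = 6 + (28598 + 151*67²)/(-4997 + (-6)²) = 6 + (28598 + 151*4489)/(-4997 + 36) = 6 + (28598 + 677839)/(-4961) = 6 + 706437*(-1/4961) = 6 - 706437/4961 = -676671/4961 ≈ -136.40)
q = 1974 (q = -94*(-21) = 1974)
1/(z + q) = 1/(-676671/4961 + 1974) = 1/(9116343/4961) = 4961/9116343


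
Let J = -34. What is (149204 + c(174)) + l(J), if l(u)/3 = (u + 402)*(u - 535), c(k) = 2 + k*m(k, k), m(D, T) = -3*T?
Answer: -569798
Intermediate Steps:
c(k) = 2 - 3*k**2 (c(k) = 2 + k*(-3*k) = 2 - 3*k**2)
l(u) = 3*(-535 + u)*(402 + u) (l(u) = 3*((u + 402)*(u - 535)) = 3*((402 + u)*(-535 + u)) = 3*((-535 + u)*(402 + u)) = 3*(-535 + u)*(402 + u))
(149204 + c(174)) + l(J) = (149204 + (2 - 3*174**2)) + (-645210 - 399*(-34) + 3*(-34)**2) = (149204 + (2 - 3*30276)) + (-645210 + 13566 + 3*1156) = (149204 + (2 - 90828)) + (-645210 + 13566 + 3468) = (149204 - 90826) - 628176 = 58378 - 628176 = -569798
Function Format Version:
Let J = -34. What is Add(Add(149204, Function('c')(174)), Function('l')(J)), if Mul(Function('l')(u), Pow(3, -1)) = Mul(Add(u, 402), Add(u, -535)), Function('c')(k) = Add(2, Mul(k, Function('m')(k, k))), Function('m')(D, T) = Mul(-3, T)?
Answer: -569798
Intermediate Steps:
Function('c')(k) = Add(2, Mul(-3, Pow(k, 2))) (Function('c')(k) = Add(2, Mul(k, Mul(-3, k))) = Add(2, Mul(-3, Pow(k, 2))))
Function('l')(u) = Mul(3, Add(-535, u), Add(402, u)) (Function('l')(u) = Mul(3, Mul(Add(u, 402), Add(u, -535))) = Mul(3, Mul(Add(402, u), Add(-535, u))) = Mul(3, Mul(Add(-535, u), Add(402, u))) = Mul(3, Add(-535, u), Add(402, u)))
Add(Add(149204, Function('c')(174)), Function('l')(J)) = Add(Add(149204, Add(2, Mul(-3, Pow(174, 2)))), Add(-645210, Mul(-399, -34), Mul(3, Pow(-34, 2)))) = Add(Add(149204, Add(2, Mul(-3, 30276))), Add(-645210, 13566, Mul(3, 1156))) = Add(Add(149204, Add(2, -90828)), Add(-645210, 13566, 3468)) = Add(Add(149204, -90826), -628176) = Add(58378, -628176) = -569798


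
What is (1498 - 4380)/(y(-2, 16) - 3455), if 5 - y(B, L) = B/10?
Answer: 14410/17249 ≈ 0.83541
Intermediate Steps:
y(B, L) = 5 - B/10
(1498 - 4380)/(y(-2, 16) - 3455) = (1498 - 4380)/((5 - ⅒*(-2)) - 3455) = -2882/((5 + ⅕) - 3455) = -2882/(26/5 - 3455) = -2882/(-17249/5) = -2882*(-5/17249) = 14410/17249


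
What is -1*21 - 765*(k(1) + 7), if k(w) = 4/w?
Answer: -8436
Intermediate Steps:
-1*21 - 765*(k(1) + 7) = -1*21 - 765*(4/1 + 7) = -21 - 765*(4*1 + 7) = -21 - 765*(4 + 7) = -21 - 765*11 = -21 - 153*55 = -21 - 8415 = -8436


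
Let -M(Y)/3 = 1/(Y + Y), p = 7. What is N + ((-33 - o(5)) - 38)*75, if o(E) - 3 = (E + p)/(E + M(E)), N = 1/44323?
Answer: -11960561503/2083181 ≈ -5741.5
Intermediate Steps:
N = 1/44323 ≈ 2.2562e-5
M(Y) = -3/(2*Y) (M(Y) = -3/(Y + Y) = -3*1/(2*Y) = -3/(2*Y))
o(E) = 3 + (7 + E)/(E - 3/(2*E)) (o(E) = 3 + (E + 7)/(E - 3/(2*E)) = 3 + (7 + E)/(E - 3/(2*E)))
N + ((-33 - o(5)) - 38)*75 = 1/44323 + ((-33 - (-9 + 2*5*(7 + 4*5))/(-3 + 2*5**2)) - 38)*75 = 1/44323 + ((-33 - (-9 + 2*5*(7 + 20))/(-3 + 2*25)) - 38)*75 = 1/44323 + ((-33 - (-9 + 2*5*27)/(-3 + 50)) - 38)*75 = 1/44323 + ((-33 - (-9 + 270)/47) - 38)*75 = 1/44323 + ((-33 - 261/47) - 38)*75 = 1/44323 + (-1812/47 - 38)*75 = 1/44323 - 3598/47*75 = 1/44323 - 269850/47 = -11960561503/2083181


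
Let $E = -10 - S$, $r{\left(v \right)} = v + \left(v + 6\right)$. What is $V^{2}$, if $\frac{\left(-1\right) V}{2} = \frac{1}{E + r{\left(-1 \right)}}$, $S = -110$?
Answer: $\frac{1}{2704} \approx 0.00036982$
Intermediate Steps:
$r{\left(v \right)} = 6 + 2 v$ ($r{\left(v \right)} = v + \left(6 + v\right) = 6 + 2 v$)
$E = 100$ ($E = -10 - -110 = -10 + 110 = 100$)
$V = - \frac{1}{52}$ ($V = - \frac{2}{100 + \left(6 + 2 \left(-1\right)\right)} = - \frac{2}{100 + \left(6 - 2\right)} = - \frac{2}{100 + 4} = - \frac{2}{104} = \left(-2\right) \frac{1}{104} = - \frac{1}{52} \approx -0.019231$)
$V^{2} = \left(- \frac{1}{52}\right)^{2} = \frac{1}{2704}$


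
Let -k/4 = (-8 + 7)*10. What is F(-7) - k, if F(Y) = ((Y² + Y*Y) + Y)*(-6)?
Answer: -586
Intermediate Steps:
k = 40 (k = -4*(-8 + 7)*10 = -(-4)*10 = -4*(-10) = 40)
F(Y) = -12*Y² - 6*Y (F(Y) = ((Y² + Y²) + Y)*(-6) = (2*Y² + Y)*(-6) = (Y + 2*Y²)*(-6) = -12*Y² - 6*Y)
F(-7) - k = -6*(-7)*(1 + 2*(-7)) - 1*40 = -6*(-7)*(1 - 14) - 40 = -6*(-7)*(-13) - 40 = -546 - 40 = -586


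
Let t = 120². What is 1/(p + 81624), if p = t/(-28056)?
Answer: 1169/95417856 ≈ 1.2251e-5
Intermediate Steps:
t = 14400
p = -600/1169 (p = 14400/(-28056) = 14400*(-1/28056) = -600/1169 ≈ -0.51326)
1/(p + 81624) = 1/(-600/1169 + 81624) = 1/(95417856/1169) = 1169/95417856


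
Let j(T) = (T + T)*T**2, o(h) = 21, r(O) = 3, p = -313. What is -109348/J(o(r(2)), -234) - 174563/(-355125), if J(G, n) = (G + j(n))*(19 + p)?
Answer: 219185926513219/445917522810375 ≈ 0.49154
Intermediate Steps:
j(T) = 2*T**3 (j(T) = (2*T)*T**2 = 2*T**3)
J(G, n) = -588*n**3 - 294*G (J(G, n) = (G + 2*n**3)*(19 - 313) = (G + 2*n**3)*(-294) = -588*n**3 - 294*G)
-109348/J(o(r(2)), -234) - 174563/(-355125) = -109348/(-588*(-234)**3 - 294*21) - 174563/(-355125) = -109348/(-588*(-12812904) - 6174) - 174563*(-1/355125) = -109348/(7533987552 - 6174) + 174563/355125 = -109348/7533981378 + 174563/355125 = -109348*1/7533981378 + 174563/355125 = -54674/3766990689 + 174563/355125 = 219185926513219/445917522810375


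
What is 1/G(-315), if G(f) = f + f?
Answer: -1/630 ≈ -0.0015873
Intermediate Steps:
G(f) = 2*f
1/G(-315) = 1/(2*(-315)) = 1/(-630) = -1/630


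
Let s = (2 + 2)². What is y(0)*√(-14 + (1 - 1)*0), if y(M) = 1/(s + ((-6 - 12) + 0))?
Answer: -I*√14/2 ≈ -1.8708*I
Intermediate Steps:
s = 16 (s = 4² = 16)
y(M) = -½ (y(M) = 1/(16 + ((-6 - 12) + 0)) = 1/(16 + (-18 + 0)) = 1/(16 - 18) = 1/(-2) = -½)
y(0)*√(-14 + (1 - 1)*0) = -√(-14 + (1 - 1)*0)/2 = -√(-14 + 0*0)/2 = -√(-14 + 0)/2 = -I*√14/2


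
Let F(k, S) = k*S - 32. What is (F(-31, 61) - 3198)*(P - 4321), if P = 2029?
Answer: 11737332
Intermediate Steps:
F(k, S) = -32 + S*k (F(k, S) = S*k - 32 = -32 + S*k)
(F(-31, 61) - 3198)*(P - 4321) = ((-32 + 61*(-31)) - 3198)*(2029 - 4321) = ((-32 - 1891) - 3198)*(-2292) = (-1923 - 3198)*(-2292) = -5121*(-2292) = 11737332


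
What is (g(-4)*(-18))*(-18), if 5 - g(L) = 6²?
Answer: -10044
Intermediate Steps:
g(L) = -31 (g(L) = 5 - 1*6² = 5 - 1*36 = 5 - 36 = -31)
(g(-4)*(-18))*(-18) = -31*(-18)*(-18) = 558*(-18) = -10044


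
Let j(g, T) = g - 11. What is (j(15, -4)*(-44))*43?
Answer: -7568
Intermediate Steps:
j(g, T) = -11 + g
(j(15, -4)*(-44))*43 = ((-11 + 15)*(-44))*43 = (4*(-44))*43 = -176*43 = -7568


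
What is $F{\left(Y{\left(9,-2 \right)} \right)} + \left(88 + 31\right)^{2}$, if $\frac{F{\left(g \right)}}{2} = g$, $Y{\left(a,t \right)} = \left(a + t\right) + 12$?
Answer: $14199$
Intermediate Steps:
$Y{\left(a,t \right)} = 12 + a + t$
$F{\left(g \right)} = 2 g$
$F{\left(Y{\left(9,-2 \right)} \right)} + \left(88 + 31\right)^{2} = 2 \left(12 + 9 - 2\right) + \left(88 + 31\right)^{2} = 2 \cdot 19 + 119^{2} = 38 + 14161 = 14199$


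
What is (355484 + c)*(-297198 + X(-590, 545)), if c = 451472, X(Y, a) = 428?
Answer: -239480332120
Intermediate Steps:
(355484 + c)*(-297198 + X(-590, 545)) = (355484 + 451472)*(-297198 + 428) = 806956*(-296770) = -239480332120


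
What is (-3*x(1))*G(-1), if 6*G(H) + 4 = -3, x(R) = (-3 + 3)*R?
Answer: 0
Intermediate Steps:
x(R) = 0 (x(R) = 0*R = 0)
G(H) = -7/6 (G(H) = -2/3 + (1/6)*(-3) = -2/3 - 1/2 = -7/6)
(-3*x(1))*G(-1) = -3*0*(-7/6) = 0*(-7/6) = 0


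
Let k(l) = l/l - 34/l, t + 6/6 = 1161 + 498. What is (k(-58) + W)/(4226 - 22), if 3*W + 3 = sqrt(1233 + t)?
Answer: 17/121916 + 7*sqrt(59)/12612 ≈ 0.0044027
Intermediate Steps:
t = 1658 (t = -1 + (1161 + 498) = -1 + 1659 = 1658)
k(l) = 1 - 34/l
W = -1 + 7*sqrt(59)/3 (W = -1 + sqrt(1233 + 1658)/3 = -1 + sqrt(2891)/3 = -1 + (7*sqrt(59))/3 = -1 + 7*sqrt(59)/3 ≈ 16.923)
(k(-58) + W)/(4226 - 22) = ((-34 - 58)/(-58) + (-1 + 7*sqrt(59)/3))/(4226 - 22) = (-1/58*(-92) + (-1 + 7*sqrt(59)/3))/4204 = (46/29 + (-1 + 7*sqrt(59)/3))*(1/4204) = (17/29 + 7*sqrt(59)/3)*(1/4204) = 17/121916 + 7*sqrt(59)/12612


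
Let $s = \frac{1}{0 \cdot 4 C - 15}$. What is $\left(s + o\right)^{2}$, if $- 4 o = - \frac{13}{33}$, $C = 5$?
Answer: $\frac{49}{48400} \approx 0.0010124$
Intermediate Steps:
$o = \frac{13}{132}$ ($o = - \frac{\left(-13\right) \frac{1}{33}}{4} = \left(- \frac{1}{4}\right) \left(- \frac{13}{33}\right) = \frac{13}{132} \approx 0.098485$)
$s = - \frac{1}{15}$ ($s = \frac{1}{0 \cdot 4 \cdot 5 - 15} = \frac{1}{0 \cdot 5 - 15} = \frac{1}{0 - 15} = \frac{1}{-15} = - \frac{1}{15} \approx -0.066667$)
$\left(s + o\right)^{2} = \left(- \frac{1}{15} + \frac{13}{132}\right)^{2} = \left(\frac{7}{220}\right)^{2} = \frac{49}{48400}$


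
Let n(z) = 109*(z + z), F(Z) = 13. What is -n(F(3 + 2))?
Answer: -2834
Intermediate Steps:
n(z) = 218*z (n(z) = 109*(2*z) = 218*z)
-n(F(3 + 2)) = -218*13 = -1*2834 = -2834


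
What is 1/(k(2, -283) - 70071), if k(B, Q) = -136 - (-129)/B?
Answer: -2/140285 ≈ -1.4257e-5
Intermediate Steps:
k(B, Q) = -136 + 129/B
1/(k(2, -283) - 70071) = 1/((-136 + 129/2) - 70071) = 1/(-143/2 - 70071) = 1/(-140285/2) = -2/140285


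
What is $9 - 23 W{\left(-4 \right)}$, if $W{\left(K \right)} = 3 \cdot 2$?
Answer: $-129$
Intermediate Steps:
$W{\left(K \right)} = 6$
$9 - 23 W{\left(-4 \right)} = 9 - 138 = -129$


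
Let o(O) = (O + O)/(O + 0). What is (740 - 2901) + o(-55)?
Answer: -2159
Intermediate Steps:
o(O) = 2 (o(O) = (2*O)/O = 2)
(740 - 2901) + o(-55) = (740 - 2901) + 2 = -2161 + 2 = -2159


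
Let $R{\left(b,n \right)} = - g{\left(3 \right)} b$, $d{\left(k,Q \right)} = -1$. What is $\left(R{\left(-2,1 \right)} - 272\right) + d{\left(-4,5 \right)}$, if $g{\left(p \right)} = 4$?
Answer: $-265$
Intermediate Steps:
$R{\left(b,n \right)} = - 4 b$
$\left(R{\left(-2,1 \right)} - 272\right) + d{\left(-4,5 \right)} = \left(\left(-4\right) \left(-2\right) - 272\right) - 1 = \left(8 - 272\right) - 1 = -264 - 1 = -265$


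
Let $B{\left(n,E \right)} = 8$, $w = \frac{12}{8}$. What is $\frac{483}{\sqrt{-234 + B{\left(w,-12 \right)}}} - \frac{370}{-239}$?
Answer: $\frac{370}{239} - \frac{483 i \sqrt{226}}{226} \approx 1.5481 - 32.129 i$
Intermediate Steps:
$w = \frac{3}{2}$ ($w = 12 \cdot \frac{1}{8} = \frac{3}{2} \approx 1.5$)
$\frac{483}{\sqrt{-234 + B{\left(w,-12 \right)}}} - \frac{370}{-239} = \frac{483}{\sqrt{-234 + 8}} - \frac{370}{-239} = \frac{483}{\sqrt{-226}} - - \frac{370}{239} = \frac{483}{i \sqrt{226}} + \frac{370}{239} = 483 \left(- \frac{i \sqrt{226}}{226}\right) + \frac{370}{239} = - \frac{483 i \sqrt{226}}{226} + \frac{370}{239} = \frac{370}{239} - \frac{483 i \sqrt{226}}{226}$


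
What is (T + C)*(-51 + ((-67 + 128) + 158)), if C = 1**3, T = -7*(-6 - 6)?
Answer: 14280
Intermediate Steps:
T = 84 (T = -7*(-12) = 84)
C = 1
(T + C)*(-51 + ((-67 + 128) + 158)) = (84 + 1)*(-51 + ((-67 + 128) + 158)) = 85*(-51 + (61 + 158)) = 85*(-51 + 219) = 85*168 = 14280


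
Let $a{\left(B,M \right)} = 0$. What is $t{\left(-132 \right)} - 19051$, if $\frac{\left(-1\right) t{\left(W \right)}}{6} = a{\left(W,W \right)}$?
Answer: $-19051$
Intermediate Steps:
$t{\left(W \right)} = 0$ ($t{\left(W \right)} = \left(-6\right) 0 = 0$)
$t{\left(-132 \right)} - 19051 = 0 - 19051 = -19051$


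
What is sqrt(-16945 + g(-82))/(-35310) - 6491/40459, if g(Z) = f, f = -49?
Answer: -6491/40459 - I*sqrt(16994)/35310 ≈ -0.16043 - 0.0036919*I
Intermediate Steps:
g(Z) = -49
sqrt(-16945 + g(-82))/(-35310) - 6491/40459 = sqrt(-16945 - 49)/(-35310) - 6491/40459 = sqrt(-16994)*(-1/35310) - 6491*1/40459 = (I*sqrt(16994))*(-1/35310) - 6491/40459 = -I*sqrt(16994)/35310 - 6491/40459 = -6491/40459 - I*sqrt(16994)/35310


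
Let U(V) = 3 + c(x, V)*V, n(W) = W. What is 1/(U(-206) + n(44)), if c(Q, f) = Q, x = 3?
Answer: -1/571 ≈ -0.0017513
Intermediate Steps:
U(V) = 3 + 3*V
1/(U(-206) + n(44)) = 1/((3 + 3*(-206)) + 44) = 1/((3 - 618) + 44) = 1/(-615 + 44) = 1/(-571) = -1/571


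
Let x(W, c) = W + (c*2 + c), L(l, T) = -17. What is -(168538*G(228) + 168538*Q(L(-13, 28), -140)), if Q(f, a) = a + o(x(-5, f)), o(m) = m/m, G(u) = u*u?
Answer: -8737852610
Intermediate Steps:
G(u) = u**2
x(W, c) = W + 3*c (x(W, c) = W + (2*c + c) = W + 3*c)
o(m) = 1
Q(f, a) = 1 + a (Q(f, a) = a + 1 = 1 + a)
-(168538*G(228) + 168538*Q(L(-13, 28), -140)) = -168538/(1/((1 - 140) + 228**2)) = -168538/(1/(-139 + 51984)) = -168538/(1/51845) = -168538/1/51845 = -168538*51845 = -8737852610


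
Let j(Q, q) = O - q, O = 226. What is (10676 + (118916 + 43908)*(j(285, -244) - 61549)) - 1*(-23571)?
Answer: -9945092849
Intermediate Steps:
j(Q, q) = 226 - q
(10676 + (118916 + 43908)*(j(285, -244) - 61549)) - 1*(-23571) = (10676 + (118916 + 43908)*((226 - 1*(-244)) - 61549)) - 1*(-23571) = (10676 + 162824*((226 + 244) - 61549)) + 23571 = (10676 + 162824*(470 - 61549)) + 23571 = (10676 + 162824*(-61079)) + 23571 = (10676 - 9945127096) + 23571 = -9945116420 + 23571 = -9945092849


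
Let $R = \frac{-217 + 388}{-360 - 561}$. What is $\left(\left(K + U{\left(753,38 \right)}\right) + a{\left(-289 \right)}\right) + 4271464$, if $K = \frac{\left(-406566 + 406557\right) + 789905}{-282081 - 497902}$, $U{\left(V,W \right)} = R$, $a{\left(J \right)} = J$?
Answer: $\frac{1022752987280572}{239454781} \approx 4.2712 \cdot 10^{6}$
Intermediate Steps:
$R = - \frac{57}{307}$ ($R = \frac{171}{-921} = 171 \left(- \frac{1}{921}\right) = - \frac{57}{307} \approx -0.18567$)
$U{\left(V,W \right)} = - \frac{57}{307}$
$K = - \frac{789896}{779983}$ ($K = \frac{-9 + 789905}{-779983} = 789896 \left(- \frac{1}{779983}\right) = - \frac{789896}{779983} \approx -1.0127$)
$\left(\left(K + U{\left(753,38 \right)}\right) + a{\left(-289 \right)}\right) + 4271464 = \left(\left(- \frac{789896}{779983} - \frac{57}{307}\right) - 289\right) + 4271464 = \left(- \frac{286957103}{239454781} - 289\right) + 4271464 = - \frac{69489388812}{239454781} + 4271464 = \frac{1022752987280572}{239454781}$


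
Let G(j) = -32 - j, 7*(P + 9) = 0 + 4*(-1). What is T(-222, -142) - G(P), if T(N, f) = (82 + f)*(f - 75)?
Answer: 91297/7 ≈ 13042.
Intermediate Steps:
T(N, f) = (-75 + f)*(82 + f) (T(N, f) = (82 + f)*(-75 + f) = (-75 + f)*(82 + f))
P = -67/7 (P = -9 + (0 + 4*(-1))/7 = -9 + (0 - 4)/7 = -9 + (1/7)*(-4) = -9 - 4/7 = -67/7 ≈ -9.5714)
T(-222, -142) - G(P) = (-6150 + (-142)**2 + 7*(-142)) - (-32 - 1*(-67/7)) = (-6150 + 20164 - 994) - (-32 + 67/7) = 13020 - 1*(-157/7) = 13020 + 157/7 = 91297/7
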